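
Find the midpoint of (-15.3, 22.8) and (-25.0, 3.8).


M = (((-15.3)+(-25))/2, (22.8+3.8)/2)
= (-20.15, 13.3)

(-20.15, 13.3)


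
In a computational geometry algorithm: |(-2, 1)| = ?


|u| = sqrt((-2)^2 + 1^2) = sqrt(5) = 2.2361

2.2361


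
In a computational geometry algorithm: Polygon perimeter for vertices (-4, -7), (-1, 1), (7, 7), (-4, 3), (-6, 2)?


Sides: (-4, -7)->(-1, 1): sqrt(73) = 8.544004, (-1, 1)->(7, 7): sqrt(100) = 10, (7, 7)->(-4, 3): sqrt(137) = 11.7047, (-4, 3)->(-6, 2): sqrt(5) = 2.236068, (-6, 2)->(-4, -7): sqrt(85) = 9.219544
Sum = 41.704316
Perimeter = 41.7043

41.7043


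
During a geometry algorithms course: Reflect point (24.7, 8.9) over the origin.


Reflection over origin: (x,y) -> (-x,-y)
(24.7, 8.9) -> (-24.7, -8.9)

(-24.7, -8.9)


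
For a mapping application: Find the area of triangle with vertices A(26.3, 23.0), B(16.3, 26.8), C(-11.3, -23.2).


Area = |x_A(y_B-y_C) + x_B(y_C-y_A) + x_C(y_A-y_B)|/2
= |1315 + (-753.06) + 42.94|/2
= 604.88/2 = 302.44

302.44


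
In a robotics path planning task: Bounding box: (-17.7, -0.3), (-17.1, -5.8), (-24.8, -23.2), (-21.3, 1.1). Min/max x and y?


x range: [-24.8, -17.1]
y range: [-23.2, 1.1]
Bounding box: (-24.8,-23.2) to (-17.1,1.1)

(-24.8,-23.2) to (-17.1,1.1)


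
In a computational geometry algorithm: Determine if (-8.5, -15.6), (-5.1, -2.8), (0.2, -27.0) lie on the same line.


Cross product: ((-5.1)-(-8.5))*((-27)-(-15.6)) - ((-2.8)-(-15.6))*(0.2-(-8.5))
= -150.12

No, not collinear


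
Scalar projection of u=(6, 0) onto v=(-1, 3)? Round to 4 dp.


u.v = -6, |v| = sqrt(10) = 3.1623
Scalar projection = u.v / |v| = -6 / sqrt(10) = -1.8974

-1.8974


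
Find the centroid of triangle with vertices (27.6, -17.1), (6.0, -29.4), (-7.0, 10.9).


Centroid = ((x_A+x_B+x_C)/3, (y_A+y_B+y_C)/3)
= ((27.6+6+(-7))/3, ((-17.1)+(-29.4)+10.9)/3)
= (8.8667, -11.8667)

(8.8667, -11.8667)


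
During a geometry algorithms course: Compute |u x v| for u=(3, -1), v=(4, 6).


|u x v| = |3*6 - (-1)*4|
= |18 - (-4)| = 22

22


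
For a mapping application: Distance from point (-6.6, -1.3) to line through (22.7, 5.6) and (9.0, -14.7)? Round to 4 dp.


|cross product| = 500.26
|line direction| = sqrt(599.78) = 24.4904
Distance = 500.26/sqrt(599.78) = 20.4268

20.4268


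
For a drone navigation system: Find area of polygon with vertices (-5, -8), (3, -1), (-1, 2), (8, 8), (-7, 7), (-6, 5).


Shoelace sum: ((-5)*(-1) - 3*(-8)) + (3*2 - (-1)*(-1)) + ((-1)*8 - 8*2) + (8*7 - (-7)*8) + ((-7)*5 - (-6)*7) + ((-6)*(-8) - (-5)*5)
= 202
Area = |202|/2 = 101

101


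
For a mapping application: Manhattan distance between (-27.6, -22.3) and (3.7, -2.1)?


|(-27.6)-3.7| + |(-22.3)-(-2.1)| = 31.3 + 20.2 = 51.5

51.5


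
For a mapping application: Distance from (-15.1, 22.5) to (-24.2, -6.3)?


dx=-9.1, dy=-28.8
d^2 = (-9.1)^2 + (-28.8)^2 = 912.25
d = sqrt(912.25) = 30.2035

30.2035


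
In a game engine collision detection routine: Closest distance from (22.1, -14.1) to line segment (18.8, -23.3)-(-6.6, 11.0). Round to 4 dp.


Project P onto AB: t = 0.1272 (clamped to [0,1])
Closest point on segment: (15.5688, -18.9365)
Distance: 8.1271

8.1271


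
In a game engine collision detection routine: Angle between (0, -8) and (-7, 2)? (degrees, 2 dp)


u.v = -16, |u| = sqrt(64) = 8, |v| = sqrt(53) = 7.2801
cos(theta) = u.v/(|u||v|) = -16/sqrt(3392) = -0.274721
theta = acos(-0.274721) = 105.95 degrees

105.95 degrees


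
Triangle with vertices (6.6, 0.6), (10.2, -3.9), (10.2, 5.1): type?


Side lengths squared: AB^2=33.21, BC^2=81, CA^2=33.21
Sorted: [33.21, 33.21, 81]
By sides: Isosceles, By angles: Obtuse

Isosceles, Obtuse


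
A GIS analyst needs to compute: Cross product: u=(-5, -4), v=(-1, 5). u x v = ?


u x v = u_x*v_y - u_y*v_x = (-5)*5 - (-4)*(-1)
= (-25) - 4 = -29

-29


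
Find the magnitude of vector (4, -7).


|u| = sqrt(4^2 + (-7)^2) = sqrt(65) = 8.0623

8.0623


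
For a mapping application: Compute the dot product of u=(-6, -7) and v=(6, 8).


u . v = u_x*v_x + u_y*v_y = (-6)*6 + (-7)*8
= (-36) + (-56) = -92

-92


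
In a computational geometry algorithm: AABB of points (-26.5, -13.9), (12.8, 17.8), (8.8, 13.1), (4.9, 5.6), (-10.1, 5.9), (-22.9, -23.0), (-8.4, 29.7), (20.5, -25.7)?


x range: [-26.5, 20.5]
y range: [-25.7, 29.7]
Bounding box: (-26.5,-25.7) to (20.5,29.7)

(-26.5,-25.7) to (20.5,29.7)


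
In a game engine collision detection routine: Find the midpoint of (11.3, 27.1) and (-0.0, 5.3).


M = ((11.3+0)/2, (27.1+5.3)/2)
= (5.65, 16.2)

(5.65, 16.2)


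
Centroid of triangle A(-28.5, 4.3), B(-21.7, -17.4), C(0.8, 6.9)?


Centroid = ((x_A+x_B+x_C)/3, (y_A+y_B+y_C)/3)
= (((-28.5)+(-21.7)+0.8)/3, (4.3+(-17.4)+6.9)/3)
= (-16.4667, -2.0667)

(-16.4667, -2.0667)


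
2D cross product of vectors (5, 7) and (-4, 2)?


u x v = u_x*v_y - u_y*v_x = 5*2 - 7*(-4)
= 10 - (-28) = 38

38


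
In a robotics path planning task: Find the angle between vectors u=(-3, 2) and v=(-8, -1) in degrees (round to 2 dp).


u.v = 22, |u| = sqrt(13) = 3.6056, |v| = sqrt(65) = 8.0623
cos(theta) = u.v/(|u||v|) = 22/sqrt(845) = 0.756823
theta = acos(0.756823) = 40.82 degrees

40.82 degrees


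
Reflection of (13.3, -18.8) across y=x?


Reflection over y=x: (x,y) -> (y,x)
(13.3, -18.8) -> (-18.8, 13.3)

(-18.8, 13.3)


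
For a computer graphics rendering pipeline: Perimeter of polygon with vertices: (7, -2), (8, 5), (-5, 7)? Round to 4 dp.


Sides: (7, -2)->(8, 5): sqrt(50) = 7.071068, (8, 5)->(-5, 7): sqrt(173) = 13.152946, (-5, 7)->(7, -2): sqrt(225) = 15
Sum = 35.224014
Perimeter = 35.224

35.224


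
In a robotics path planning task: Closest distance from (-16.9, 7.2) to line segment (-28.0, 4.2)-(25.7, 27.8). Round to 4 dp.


Project P onto AB: t = 0.1938 (clamped to [0,1])
Closest point on segment: (-17.5918, 8.7742)
Distance: 1.7195

1.7195


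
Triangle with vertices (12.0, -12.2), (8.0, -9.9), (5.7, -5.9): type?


Side lengths squared: AB^2=21.29, BC^2=21.29, CA^2=79.38
Sorted: [21.29, 21.29, 79.38]
By sides: Isosceles, By angles: Obtuse

Isosceles, Obtuse


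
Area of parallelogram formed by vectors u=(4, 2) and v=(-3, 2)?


|u x v| = |4*2 - 2*(-3)|
= |8 - (-6)| = 14

14


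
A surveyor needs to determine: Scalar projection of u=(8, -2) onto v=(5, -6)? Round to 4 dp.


u.v = 52, |v| = sqrt(61) = 7.8102
Scalar projection = u.v / |v| = 52 / sqrt(61) = 6.6579

6.6579


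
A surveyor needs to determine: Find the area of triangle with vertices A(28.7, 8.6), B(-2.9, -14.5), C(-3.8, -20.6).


Area = |x_A(y_B-y_C) + x_B(y_C-y_A) + x_C(y_A-y_B)|/2
= |175.07 + 84.68 + (-87.78)|/2
= 171.97/2 = 85.985

85.985


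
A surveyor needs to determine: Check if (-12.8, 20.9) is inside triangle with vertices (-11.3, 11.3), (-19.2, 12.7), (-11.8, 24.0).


Cross products: AB x AP = -73.74, BC x BP = -11.64, CA x CP = -14.25
All same sign? yes

Yes, inside


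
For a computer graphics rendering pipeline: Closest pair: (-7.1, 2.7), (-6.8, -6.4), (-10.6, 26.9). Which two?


d(P0,P1) = 9.1049, d(P0,P2) = 24.4518, d(P1,P2) = 33.5161
Closest: P0 and P1

Closest pair: (-7.1, 2.7) and (-6.8, -6.4), distance = 9.1049


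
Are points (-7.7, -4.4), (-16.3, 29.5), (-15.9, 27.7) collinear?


Cross product: ((-16.3)-(-7.7))*(27.7-(-4.4)) - (29.5-(-4.4))*((-15.9)-(-7.7))
= 1.92

No, not collinear


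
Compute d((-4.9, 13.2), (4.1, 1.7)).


dx=9, dy=-11.5
d^2 = 9^2 + (-11.5)^2 = 213.25
d = sqrt(213.25) = 14.6031

14.6031


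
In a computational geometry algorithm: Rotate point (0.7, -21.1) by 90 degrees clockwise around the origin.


90° CW: (x,y) -> (y, -x)
(0.7,-21.1) -> (-21.1, -0.7)

(-21.1, -0.7)


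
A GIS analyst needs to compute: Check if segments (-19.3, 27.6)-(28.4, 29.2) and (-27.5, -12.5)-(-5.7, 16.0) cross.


Cross products: d1=640.48, d2=-684.09, d3=-1899.65, d4=-575.08
d1*d2 < 0 and d3*d4 < 0? no

No, they don't intersect


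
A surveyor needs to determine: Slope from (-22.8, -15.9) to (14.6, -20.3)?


slope = (y2-y1)/(x2-x1) = ((-20.3)-(-15.9))/(14.6-(-22.8)) = (-4.4)/37.4 = -0.1176

-0.1176


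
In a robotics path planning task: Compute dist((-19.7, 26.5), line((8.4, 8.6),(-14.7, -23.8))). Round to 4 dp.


|cross product| = 1323.93
|line direction| = sqrt(1583.37) = 39.7916
Distance = 1323.93/sqrt(1583.37) = 33.2716

33.2716


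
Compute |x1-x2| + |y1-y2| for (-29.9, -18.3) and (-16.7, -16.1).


|(-29.9)-(-16.7)| + |(-18.3)-(-16.1)| = 13.2 + 2.2 = 15.4

15.4


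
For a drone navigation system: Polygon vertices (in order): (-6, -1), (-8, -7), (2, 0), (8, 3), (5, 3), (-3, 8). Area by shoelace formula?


Shoelace sum: ((-6)*(-7) - (-8)*(-1)) + ((-8)*0 - 2*(-7)) + (2*3 - 8*0) + (8*3 - 5*3) + (5*8 - (-3)*3) + ((-3)*(-1) - (-6)*8)
= 163
Area = |163|/2 = 81.5

81.5


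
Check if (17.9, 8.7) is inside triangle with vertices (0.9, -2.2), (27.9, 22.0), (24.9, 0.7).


Cross products: AB x AP = -117.1, BC x BP = -173.1, CA x CP = -212.3
All same sign? yes

Yes, inside


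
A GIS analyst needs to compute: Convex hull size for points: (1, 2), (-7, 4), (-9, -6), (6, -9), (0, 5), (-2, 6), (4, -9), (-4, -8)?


Convex hull vertices (CCW): (-9, -6), (-4, -8), (4, -9), (6, -9), (0, 5), (-2, 6), (-7, 4)
Count = 7

7


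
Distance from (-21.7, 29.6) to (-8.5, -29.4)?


dx=13.2, dy=-59
d^2 = 13.2^2 + (-59)^2 = 3655.24
d = sqrt(3655.24) = 60.4586

60.4586


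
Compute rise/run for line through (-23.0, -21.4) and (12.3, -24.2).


slope = (y2-y1)/(x2-x1) = ((-24.2)-(-21.4))/(12.3-(-23)) = (-2.8)/35.3 = -0.0793

-0.0793


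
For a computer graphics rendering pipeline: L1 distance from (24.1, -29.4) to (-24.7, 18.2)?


|24.1-(-24.7)| + |(-29.4)-18.2| = 48.8 + 47.6 = 96.4

96.4


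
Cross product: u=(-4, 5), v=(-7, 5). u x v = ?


u x v = u_x*v_y - u_y*v_x = (-4)*5 - 5*(-7)
= (-20) - (-35) = 15

15


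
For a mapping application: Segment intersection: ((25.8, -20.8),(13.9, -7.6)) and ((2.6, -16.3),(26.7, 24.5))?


Cross products: d1=-1055.01, d2=-251.37, d3=252.69, d4=-550.95
d1*d2 < 0 and d3*d4 < 0? no

No, they don't intersect


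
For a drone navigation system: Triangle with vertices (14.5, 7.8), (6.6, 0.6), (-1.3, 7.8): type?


Side lengths squared: AB^2=114.25, BC^2=114.25, CA^2=249.64
Sorted: [114.25, 114.25, 249.64]
By sides: Isosceles, By angles: Obtuse

Isosceles, Obtuse


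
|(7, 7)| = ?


|u| = sqrt(7^2 + 7^2) = sqrt(98) = 9.8995

9.8995


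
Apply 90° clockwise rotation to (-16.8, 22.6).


90° CW: (x,y) -> (y, -x)
(-16.8,22.6) -> (22.6, 16.8)

(22.6, 16.8)


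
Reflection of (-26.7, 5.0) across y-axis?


Reflection over y-axis: (x,y) -> (-x,y)
(-26.7, 5) -> (26.7, 5)

(26.7, 5)


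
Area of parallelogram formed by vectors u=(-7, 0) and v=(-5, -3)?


|u x v| = |(-7)*(-3) - 0*(-5)|
= |21 - 0| = 21

21


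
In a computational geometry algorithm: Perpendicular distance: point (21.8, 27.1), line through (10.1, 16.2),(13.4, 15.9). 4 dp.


|cross product| = 39.48
|line direction| = sqrt(10.98) = 3.3136
Distance = 39.48/sqrt(10.98) = 11.9145

11.9145


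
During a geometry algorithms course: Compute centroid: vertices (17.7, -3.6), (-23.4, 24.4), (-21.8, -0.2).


Centroid = ((x_A+x_B+x_C)/3, (y_A+y_B+y_C)/3)
= ((17.7+(-23.4)+(-21.8))/3, ((-3.6)+24.4+(-0.2))/3)
= (-9.1667, 6.8667)

(-9.1667, 6.8667)


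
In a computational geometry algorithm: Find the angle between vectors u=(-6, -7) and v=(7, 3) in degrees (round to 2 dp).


u.v = -63, |u| = sqrt(85) = 9.2195, |v| = sqrt(58) = 7.6158
cos(theta) = u.v/(|u||v|) = -63/sqrt(4930) = -0.897257
theta = acos(-0.897257) = 153.8 degrees

153.8 degrees


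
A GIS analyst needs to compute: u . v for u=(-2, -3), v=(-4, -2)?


u . v = u_x*v_x + u_y*v_y = (-2)*(-4) + (-3)*(-2)
= 8 + 6 = 14

14


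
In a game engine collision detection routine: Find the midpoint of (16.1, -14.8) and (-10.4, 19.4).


M = ((16.1+(-10.4))/2, ((-14.8)+19.4)/2)
= (2.85, 2.3)

(2.85, 2.3)


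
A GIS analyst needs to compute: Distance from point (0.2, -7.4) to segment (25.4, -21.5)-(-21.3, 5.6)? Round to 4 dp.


Project P onto AB: t = 0.5347 (clamped to [0,1])
Closest point on segment: (0.4273, -7.0083)
Distance: 0.4528

0.4528


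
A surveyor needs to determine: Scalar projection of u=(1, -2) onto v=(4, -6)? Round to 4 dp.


u.v = 16, |v| = sqrt(52) = 7.2111
Scalar projection = u.v / |v| = 16 / sqrt(52) = 2.2188

2.2188


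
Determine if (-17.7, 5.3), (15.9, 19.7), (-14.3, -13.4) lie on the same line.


Cross product: (15.9-(-17.7))*((-13.4)-5.3) - (19.7-5.3)*((-14.3)-(-17.7))
= -677.28

No, not collinear


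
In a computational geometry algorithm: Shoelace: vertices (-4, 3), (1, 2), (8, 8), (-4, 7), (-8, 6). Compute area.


Shoelace sum: ((-4)*2 - 1*3) + (1*8 - 8*2) + (8*7 - (-4)*8) + ((-4)*6 - (-8)*7) + ((-8)*3 - (-4)*6)
= 101
Area = |101|/2 = 50.5

50.5


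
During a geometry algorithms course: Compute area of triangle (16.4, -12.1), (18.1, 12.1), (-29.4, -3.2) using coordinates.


Area = |x_A(y_B-y_C) + x_B(y_C-y_A) + x_C(y_A-y_B)|/2
= |250.92 + 161.09 + 711.48|/2
= 1123.49/2 = 561.745

561.745


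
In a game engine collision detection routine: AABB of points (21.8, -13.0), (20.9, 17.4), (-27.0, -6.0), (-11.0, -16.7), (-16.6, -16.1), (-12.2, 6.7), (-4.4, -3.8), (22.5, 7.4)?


x range: [-27, 22.5]
y range: [-16.7, 17.4]
Bounding box: (-27,-16.7) to (22.5,17.4)

(-27,-16.7) to (22.5,17.4)


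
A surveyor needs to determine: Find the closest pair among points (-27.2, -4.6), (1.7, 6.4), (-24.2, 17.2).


d(P0,P1) = 30.9226, d(P0,P2) = 22.0055, d(P1,P2) = 28.0615
Closest: P0 and P2

Closest pair: (-27.2, -4.6) and (-24.2, 17.2), distance = 22.0055


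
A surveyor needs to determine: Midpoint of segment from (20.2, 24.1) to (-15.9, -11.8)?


M = ((20.2+(-15.9))/2, (24.1+(-11.8))/2)
= (2.15, 6.15)

(2.15, 6.15)


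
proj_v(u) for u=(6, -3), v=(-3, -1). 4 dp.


u.v = -15, |v| = sqrt(10) = 3.1623
Scalar projection = u.v / |v| = -15 / sqrt(10) = -4.7434

-4.7434


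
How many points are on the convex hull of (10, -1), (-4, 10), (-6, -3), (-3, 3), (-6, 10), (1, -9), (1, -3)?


Convex hull vertices (CCW): (-6, -3), (1, -9), (10, -1), (-4, 10), (-6, 10)
Count = 5

5


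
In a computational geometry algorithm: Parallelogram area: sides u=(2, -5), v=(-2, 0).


|u x v| = |2*0 - (-5)*(-2)|
= |0 - 10| = 10

10


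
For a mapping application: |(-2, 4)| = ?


|u| = sqrt((-2)^2 + 4^2) = sqrt(20) = 4.4721

4.4721


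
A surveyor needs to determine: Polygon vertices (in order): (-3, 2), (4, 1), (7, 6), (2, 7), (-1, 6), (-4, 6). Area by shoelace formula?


Shoelace sum: ((-3)*1 - 4*2) + (4*6 - 7*1) + (7*7 - 2*6) + (2*6 - (-1)*7) + ((-1)*6 - (-4)*6) + ((-4)*2 - (-3)*6)
= 90
Area = |90|/2 = 45

45


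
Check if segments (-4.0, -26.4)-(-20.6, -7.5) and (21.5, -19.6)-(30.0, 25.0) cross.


Cross products: d1=1079.5, d2=1980.51, d3=-594.83, d4=-1495.84
d1*d2 < 0 and d3*d4 < 0? no

No, they don't intersect


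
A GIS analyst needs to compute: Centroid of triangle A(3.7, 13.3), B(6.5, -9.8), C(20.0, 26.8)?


Centroid = ((x_A+x_B+x_C)/3, (y_A+y_B+y_C)/3)
= ((3.7+6.5+20)/3, (13.3+(-9.8)+26.8)/3)
= (10.0667, 10.1)

(10.0667, 10.1)


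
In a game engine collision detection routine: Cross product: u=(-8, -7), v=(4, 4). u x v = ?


u x v = u_x*v_y - u_y*v_x = (-8)*4 - (-7)*4
= (-32) - (-28) = -4

-4


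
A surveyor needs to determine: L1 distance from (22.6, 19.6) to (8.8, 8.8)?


|22.6-8.8| + |19.6-8.8| = 13.8 + 10.8 = 24.6

24.6


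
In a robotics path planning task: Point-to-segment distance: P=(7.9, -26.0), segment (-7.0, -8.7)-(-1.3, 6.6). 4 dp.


Project P onto AB: t = 0 (clamped to [0,1])
Closest point on segment: (-7, -8.7)
Distance: 22.832

22.832


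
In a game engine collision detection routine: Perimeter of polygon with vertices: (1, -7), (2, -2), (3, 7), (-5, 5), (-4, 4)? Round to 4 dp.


Sides: (1, -7)->(2, -2): sqrt(26) = 5.09902, (2, -2)->(3, 7): sqrt(82) = 9.055385, (3, 7)->(-5, 5): sqrt(68) = 8.246211, (-5, 5)->(-4, 4): sqrt(2) = 1.414214, (-4, 4)->(1, -7): sqrt(146) = 12.083046
Sum = 35.897876
Perimeter = 35.8979

35.8979


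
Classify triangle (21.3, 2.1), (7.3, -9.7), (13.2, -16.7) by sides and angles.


Side lengths squared: AB^2=335.24, BC^2=83.81, CA^2=419.05
Sorted: [83.81, 335.24, 419.05]
By sides: Scalene, By angles: Right

Scalene, Right


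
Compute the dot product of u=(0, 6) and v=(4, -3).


u . v = u_x*v_x + u_y*v_y = 0*4 + 6*(-3)
= 0 + (-18) = -18

-18


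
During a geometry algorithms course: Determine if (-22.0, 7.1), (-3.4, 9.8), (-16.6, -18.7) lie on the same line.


Cross product: ((-3.4)-(-22))*((-18.7)-7.1) - (9.8-7.1)*((-16.6)-(-22))
= -494.46

No, not collinear


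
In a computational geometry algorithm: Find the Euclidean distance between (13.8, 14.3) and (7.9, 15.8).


dx=-5.9, dy=1.5
d^2 = (-5.9)^2 + 1.5^2 = 37.06
d = sqrt(37.06) = 6.0877

6.0877


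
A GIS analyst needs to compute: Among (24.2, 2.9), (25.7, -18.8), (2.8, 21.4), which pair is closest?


d(P0,P1) = 21.7518, d(P0,P2) = 28.288, d(P1,P2) = 46.265
Closest: P0 and P1

Closest pair: (24.2, 2.9) and (25.7, -18.8), distance = 21.7518


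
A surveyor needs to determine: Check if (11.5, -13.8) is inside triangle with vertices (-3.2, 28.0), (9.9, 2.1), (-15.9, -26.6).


Cross products: AB x AP = -166.85, BC x BP = 456.14, CA x CP = -1333.48
All same sign? no

No, outside


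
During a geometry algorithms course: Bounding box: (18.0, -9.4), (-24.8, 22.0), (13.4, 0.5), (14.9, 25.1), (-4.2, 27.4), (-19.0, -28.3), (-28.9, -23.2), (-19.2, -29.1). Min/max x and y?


x range: [-28.9, 18]
y range: [-29.1, 27.4]
Bounding box: (-28.9,-29.1) to (18,27.4)

(-28.9,-29.1) to (18,27.4)


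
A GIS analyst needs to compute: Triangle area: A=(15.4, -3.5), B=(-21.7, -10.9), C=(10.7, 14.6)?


Area = |x_A(y_B-y_C) + x_B(y_C-y_A) + x_C(y_A-y_B)|/2
= |(-392.7) + (-392.77) + 79.18|/2
= 706.29/2 = 353.145

353.145


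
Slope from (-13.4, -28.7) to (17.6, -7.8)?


slope = (y2-y1)/(x2-x1) = ((-7.8)-(-28.7))/(17.6-(-13.4)) = 20.9/31 = 0.6742

0.6742


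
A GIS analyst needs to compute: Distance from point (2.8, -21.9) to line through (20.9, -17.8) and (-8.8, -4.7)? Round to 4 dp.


|cross product| = 358.88
|line direction| = sqrt(1053.7) = 32.4607
Distance = 358.88/sqrt(1053.7) = 11.0558

11.0558


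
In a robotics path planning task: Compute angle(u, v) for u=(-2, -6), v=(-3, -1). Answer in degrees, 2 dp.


u.v = 12, |u| = sqrt(40) = 6.3246, |v| = sqrt(10) = 3.1623
cos(theta) = u.v/(|u||v|) = 12/sqrt(400) = 0.6
theta = acos(0.6) = 53.13 degrees

53.13 degrees


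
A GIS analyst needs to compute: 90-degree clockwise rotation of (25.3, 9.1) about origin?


90° CW: (x,y) -> (y, -x)
(25.3,9.1) -> (9.1, -25.3)

(9.1, -25.3)


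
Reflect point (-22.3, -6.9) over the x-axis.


Reflection over x-axis: (x,y) -> (x,-y)
(-22.3, -6.9) -> (-22.3, 6.9)

(-22.3, 6.9)


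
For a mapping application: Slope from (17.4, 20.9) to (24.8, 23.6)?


slope = (y2-y1)/(x2-x1) = (23.6-20.9)/(24.8-17.4) = 2.7/7.4 = 0.3649

0.3649


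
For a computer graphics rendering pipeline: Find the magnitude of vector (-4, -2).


|u| = sqrt((-4)^2 + (-2)^2) = sqrt(20) = 4.4721

4.4721


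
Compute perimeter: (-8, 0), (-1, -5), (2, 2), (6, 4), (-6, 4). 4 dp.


Sides: (-8, 0)->(-1, -5): sqrt(74) = 8.602325, (-1, -5)->(2, 2): sqrt(58) = 7.615773, (2, 2)->(6, 4): sqrt(20) = 4.472136, (6, 4)->(-6, 4): sqrt(144) = 12, (-6, 4)->(-8, 0): sqrt(20) = 4.472136
Sum = 37.16237
Perimeter = 37.1624

37.1624


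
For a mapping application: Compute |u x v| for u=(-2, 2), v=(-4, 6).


|u x v| = |(-2)*6 - 2*(-4)|
= |(-12) - (-8)| = 4

4


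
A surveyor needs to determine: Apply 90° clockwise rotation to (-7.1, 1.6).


90° CW: (x,y) -> (y, -x)
(-7.1,1.6) -> (1.6, 7.1)

(1.6, 7.1)


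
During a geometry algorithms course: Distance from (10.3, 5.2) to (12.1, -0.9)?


dx=1.8, dy=-6.1
d^2 = 1.8^2 + (-6.1)^2 = 40.45
d = sqrt(40.45) = 6.36

6.36


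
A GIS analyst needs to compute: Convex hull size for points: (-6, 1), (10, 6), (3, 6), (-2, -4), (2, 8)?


Convex hull vertices (CCW): (-6, 1), (-2, -4), (10, 6), (2, 8)
Count = 4

4


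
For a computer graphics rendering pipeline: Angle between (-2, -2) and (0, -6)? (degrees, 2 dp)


u.v = 12, |u| = sqrt(8) = 2.8284, |v| = sqrt(36) = 6
cos(theta) = u.v/(|u||v|) = 12/sqrt(288) = 0.707107
theta = acos(0.707107) = 45 degrees

45 degrees


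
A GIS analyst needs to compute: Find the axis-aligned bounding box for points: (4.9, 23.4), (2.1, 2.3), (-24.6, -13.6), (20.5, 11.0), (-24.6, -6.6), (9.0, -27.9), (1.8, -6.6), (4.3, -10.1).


x range: [-24.6, 20.5]
y range: [-27.9, 23.4]
Bounding box: (-24.6,-27.9) to (20.5,23.4)

(-24.6,-27.9) to (20.5,23.4)


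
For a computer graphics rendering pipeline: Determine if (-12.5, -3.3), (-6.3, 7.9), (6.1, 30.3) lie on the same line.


Cross product: ((-6.3)-(-12.5))*(30.3-(-3.3)) - (7.9-(-3.3))*(6.1-(-12.5))
= 0

Yes, collinear


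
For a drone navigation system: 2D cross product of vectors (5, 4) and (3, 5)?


u x v = u_x*v_y - u_y*v_x = 5*5 - 4*3
= 25 - 12 = 13

13


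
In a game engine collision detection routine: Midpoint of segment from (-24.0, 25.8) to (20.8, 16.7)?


M = (((-24)+20.8)/2, (25.8+16.7)/2)
= (-1.6, 21.25)

(-1.6, 21.25)


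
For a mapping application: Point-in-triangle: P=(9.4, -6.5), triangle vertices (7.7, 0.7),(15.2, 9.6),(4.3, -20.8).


Cross products: AB x AP = -69.13, BC x BP = -0.83, CA x CP = -61.03
All same sign? yes

Yes, inside


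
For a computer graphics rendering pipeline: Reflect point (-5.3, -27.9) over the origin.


Reflection over origin: (x,y) -> (-x,-y)
(-5.3, -27.9) -> (5.3, 27.9)

(5.3, 27.9)


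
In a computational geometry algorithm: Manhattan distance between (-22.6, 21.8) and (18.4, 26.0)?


|(-22.6)-18.4| + |21.8-26| = 41 + 4.2 = 45.2

45.2


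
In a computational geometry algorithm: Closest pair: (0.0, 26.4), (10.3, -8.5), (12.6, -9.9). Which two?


d(P0,P1) = 36.3882, d(P0,P2) = 38.4246, d(P1,P2) = 2.6926
Closest: P1 and P2

Closest pair: (10.3, -8.5) and (12.6, -9.9), distance = 2.6926


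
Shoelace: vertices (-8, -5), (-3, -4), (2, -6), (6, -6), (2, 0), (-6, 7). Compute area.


Shoelace sum: ((-8)*(-4) - (-3)*(-5)) + ((-3)*(-6) - 2*(-4)) + (2*(-6) - 6*(-6)) + (6*0 - 2*(-6)) + (2*7 - (-6)*0) + ((-6)*(-5) - (-8)*7)
= 179
Area = |179|/2 = 89.5

89.5


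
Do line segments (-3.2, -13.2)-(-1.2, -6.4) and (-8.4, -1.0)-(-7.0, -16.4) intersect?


Cross products: d1=63, d2=103.32, d3=59.76, d4=19.44
d1*d2 < 0 and d3*d4 < 0? no

No, they don't intersect


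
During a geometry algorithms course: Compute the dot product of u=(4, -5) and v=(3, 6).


u . v = u_x*v_x + u_y*v_y = 4*3 + (-5)*6
= 12 + (-30) = -18

-18


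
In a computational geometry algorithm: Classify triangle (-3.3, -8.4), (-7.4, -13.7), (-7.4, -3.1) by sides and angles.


Side lengths squared: AB^2=44.9, BC^2=112.36, CA^2=44.9
Sorted: [44.9, 44.9, 112.36]
By sides: Isosceles, By angles: Obtuse

Isosceles, Obtuse


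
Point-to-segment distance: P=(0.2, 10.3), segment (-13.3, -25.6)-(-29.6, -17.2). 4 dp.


Project P onto AB: t = 0.2424 (clamped to [0,1])
Closest point on segment: (-17.2513, -23.5638)
Distance: 38.0959

38.0959


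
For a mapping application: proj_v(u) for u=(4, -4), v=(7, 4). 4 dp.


u.v = 12, |v| = sqrt(65) = 8.0623
Scalar projection = u.v / |v| = 12 / sqrt(65) = 1.4884

1.4884


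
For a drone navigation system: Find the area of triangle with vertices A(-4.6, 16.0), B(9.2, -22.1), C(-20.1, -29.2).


Area = |x_A(y_B-y_C) + x_B(y_C-y_A) + x_C(y_A-y_B)|/2
= |(-32.66) + (-415.84) + (-765.81)|/2
= 1214.31/2 = 607.155

607.155


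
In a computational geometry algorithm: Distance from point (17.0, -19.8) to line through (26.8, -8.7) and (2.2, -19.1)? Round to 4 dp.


|cross product| = 171.14
|line direction| = sqrt(713.32) = 26.7081
Distance = 171.14/sqrt(713.32) = 6.4078

6.4078


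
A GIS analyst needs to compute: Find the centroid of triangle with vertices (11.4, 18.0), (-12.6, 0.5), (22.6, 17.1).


Centroid = ((x_A+x_B+x_C)/3, (y_A+y_B+y_C)/3)
= ((11.4+(-12.6)+22.6)/3, (18+0.5+17.1)/3)
= (7.1333, 11.8667)

(7.1333, 11.8667)


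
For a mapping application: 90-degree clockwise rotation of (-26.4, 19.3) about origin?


90° CW: (x,y) -> (y, -x)
(-26.4,19.3) -> (19.3, 26.4)

(19.3, 26.4)


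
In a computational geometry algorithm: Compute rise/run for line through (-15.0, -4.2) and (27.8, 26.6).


slope = (y2-y1)/(x2-x1) = (26.6-(-4.2))/(27.8-(-15)) = 30.8/42.8 = 0.7196

0.7196


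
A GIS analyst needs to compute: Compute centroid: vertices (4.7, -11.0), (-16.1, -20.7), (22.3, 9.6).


Centroid = ((x_A+x_B+x_C)/3, (y_A+y_B+y_C)/3)
= ((4.7+(-16.1)+22.3)/3, ((-11)+(-20.7)+9.6)/3)
= (3.6333, -7.3667)

(3.6333, -7.3667)


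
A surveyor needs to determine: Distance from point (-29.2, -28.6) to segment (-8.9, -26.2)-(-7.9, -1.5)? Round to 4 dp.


Project P onto AB: t = 0 (clamped to [0,1])
Closest point on segment: (-8.9, -26.2)
Distance: 20.4414

20.4414


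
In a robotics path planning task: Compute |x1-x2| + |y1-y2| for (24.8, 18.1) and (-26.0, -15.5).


|24.8-(-26)| + |18.1-(-15.5)| = 50.8 + 33.6 = 84.4

84.4


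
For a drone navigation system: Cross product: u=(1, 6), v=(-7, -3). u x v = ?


u x v = u_x*v_y - u_y*v_x = 1*(-3) - 6*(-7)
= (-3) - (-42) = 39

39


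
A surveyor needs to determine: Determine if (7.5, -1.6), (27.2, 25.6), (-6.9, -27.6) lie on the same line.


Cross product: (27.2-7.5)*((-27.6)-(-1.6)) - (25.6-(-1.6))*((-6.9)-7.5)
= -120.52

No, not collinear


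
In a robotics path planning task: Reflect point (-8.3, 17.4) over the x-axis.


Reflection over x-axis: (x,y) -> (x,-y)
(-8.3, 17.4) -> (-8.3, -17.4)

(-8.3, -17.4)


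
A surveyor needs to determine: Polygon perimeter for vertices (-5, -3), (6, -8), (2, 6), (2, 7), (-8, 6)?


Sides: (-5, -3)->(6, -8): sqrt(146) = 12.083046, (6, -8)->(2, 6): sqrt(212) = 14.56022, (2, 6)->(2, 7): sqrt(1) = 1, (2, 7)->(-8, 6): sqrt(101) = 10.049876, (-8, 6)->(-5, -3): sqrt(90) = 9.486833
Sum = 47.179975
Perimeter = 47.18

47.18


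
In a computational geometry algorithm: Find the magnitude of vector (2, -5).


|u| = sqrt(2^2 + (-5)^2) = sqrt(29) = 5.3852

5.3852


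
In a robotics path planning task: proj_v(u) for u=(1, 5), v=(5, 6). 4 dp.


u.v = 35, |v| = sqrt(61) = 7.8102
Scalar projection = u.v / |v| = 35 / sqrt(61) = 4.4813

4.4813


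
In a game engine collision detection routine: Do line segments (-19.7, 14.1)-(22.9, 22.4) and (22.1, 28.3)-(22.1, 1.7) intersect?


Cross products: d1=-1111.88, d2=21.28, d3=257.98, d4=-875.18
d1*d2 < 0 and d3*d4 < 0? yes

Yes, they intersect


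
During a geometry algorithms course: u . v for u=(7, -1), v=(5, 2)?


u . v = u_x*v_x + u_y*v_y = 7*5 + (-1)*2
= 35 + (-2) = 33

33


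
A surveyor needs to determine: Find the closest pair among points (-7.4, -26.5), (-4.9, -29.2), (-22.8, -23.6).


d(P0,P1) = 3.6797, d(P0,P2) = 15.6707, d(P1,P2) = 18.7555
Closest: P0 and P1

Closest pair: (-7.4, -26.5) and (-4.9, -29.2), distance = 3.6797


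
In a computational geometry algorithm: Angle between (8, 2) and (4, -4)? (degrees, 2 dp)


u.v = 24, |u| = sqrt(68) = 8.2462, |v| = sqrt(32) = 5.6569
cos(theta) = u.v/(|u||v|) = 24/sqrt(2176) = 0.514496
theta = acos(0.514496) = 59.04 degrees

59.04 degrees


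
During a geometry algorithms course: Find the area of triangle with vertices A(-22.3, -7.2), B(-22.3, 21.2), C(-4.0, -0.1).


Area = |x_A(y_B-y_C) + x_B(y_C-y_A) + x_C(y_A-y_B)|/2
= |(-474.99) + (-158.33) + 113.6|/2
= 519.72/2 = 259.86

259.86


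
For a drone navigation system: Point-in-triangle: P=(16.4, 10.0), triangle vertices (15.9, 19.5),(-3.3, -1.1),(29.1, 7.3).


Cross products: AB x AP = 192.7, BC x BP = 194.16, CA x CP = 119.3
All same sign? yes

Yes, inside


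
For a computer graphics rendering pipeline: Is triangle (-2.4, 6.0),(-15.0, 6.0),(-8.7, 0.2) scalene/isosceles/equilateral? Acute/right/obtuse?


Side lengths squared: AB^2=158.76, BC^2=73.33, CA^2=73.33
Sorted: [73.33, 73.33, 158.76]
By sides: Isosceles, By angles: Obtuse

Isosceles, Obtuse


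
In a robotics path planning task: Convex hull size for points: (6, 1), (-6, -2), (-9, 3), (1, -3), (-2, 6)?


Convex hull vertices (CCW): (-9, 3), (-6, -2), (1, -3), (6, 1), (-2, 6)
Count = 5

5


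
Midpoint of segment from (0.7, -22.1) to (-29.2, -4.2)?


M = ((0.7+(-29.2))/2, ((-22.1)+(-4.2))/2)
= (-14.25, -13.15)

(-14.25, -13.15)


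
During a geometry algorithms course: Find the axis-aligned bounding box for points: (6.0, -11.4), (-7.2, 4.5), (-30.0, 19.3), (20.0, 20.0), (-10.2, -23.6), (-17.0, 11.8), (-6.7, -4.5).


x range: [-30, 20]
y range: [-23.6, 20]
Bounding box: (-30,-23.6) to (20,20)

(-30,-23.6) to (20,20)


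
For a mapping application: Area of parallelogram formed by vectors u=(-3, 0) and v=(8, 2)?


|u x v| = |(-3)*2 - 0*8|
= |(-6) - 0| = 6

6


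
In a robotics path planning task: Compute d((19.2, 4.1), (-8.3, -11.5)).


dx=-27.5, dy=-15.6
d^2 = (-27.5)^2 + (-15.6)^2 = 999.61
d = sqrt(999.61) = 31.6166

31.6166


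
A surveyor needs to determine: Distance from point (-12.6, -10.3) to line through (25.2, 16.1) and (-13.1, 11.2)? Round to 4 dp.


|cross product| = 825.9
|line direction| = sqrt(1490.9) = 38.6122
Distance = 825.9/sqrt(1490.9) = 21.3896

21.3896


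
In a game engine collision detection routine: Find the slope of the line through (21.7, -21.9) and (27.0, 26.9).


slope = (y2-y1)/(x2-x1) = (26.9-(-21.9))/(27-21.7) = 48.8/5.3 = 9.2075

9.2075


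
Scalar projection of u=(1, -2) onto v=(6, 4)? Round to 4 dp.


u.v = -2, |v| = sqrt(52) = 7.2111
Scalar projection = u.v / |v| = -2 / sqrt(52) = -0.2774

-0.2774


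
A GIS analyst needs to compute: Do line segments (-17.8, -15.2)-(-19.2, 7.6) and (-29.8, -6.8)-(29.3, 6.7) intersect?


Cross products: d1=-658.44, d2=707.94, d3=261.84, d4=-1104.54
d1*d2 < 0 and d3*d4 < 0? yes

Yes, they intersect


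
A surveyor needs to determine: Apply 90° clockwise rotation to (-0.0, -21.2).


90° CW: (x,y) -> (y, -x)
(0,-21.2) -> (-21.2, 0)

(-21.2, 0)


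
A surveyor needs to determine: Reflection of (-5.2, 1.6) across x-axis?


Reflection over x-axis: (x,y) -> (x,-y)
(-5.2, 1.6) -> (-5.2, -1.6)

(-5.2, -1.6)


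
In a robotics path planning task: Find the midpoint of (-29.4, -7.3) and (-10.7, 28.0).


M = (((-29.4)+(-10.7))/2, ((-7.3)+28)/2)
= (-20.05, 10.35)

(-20.05, 10.35)


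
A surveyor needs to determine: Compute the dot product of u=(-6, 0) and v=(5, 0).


u . v = u_x*v_x + u_y*v_y = (-6)*5 + 0*0
= (-30) + 0 = -30

-30


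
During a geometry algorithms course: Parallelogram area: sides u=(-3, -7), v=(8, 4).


|u x v| = |(-3)*4 - (-7)*8|
= |(-12) - (-56)| = 44

44


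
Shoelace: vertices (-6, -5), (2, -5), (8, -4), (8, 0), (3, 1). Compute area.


Shoelace sum: ((-6)*(-5) - 2*(-5)) + (2*(-4) - 8*(-5)) + (8*0 - 8*(-4)) + (8*1 - 3*0) + (3*(-5) - (-6)*1)
= 103
Area = |103|/2 = 51.5

51.5


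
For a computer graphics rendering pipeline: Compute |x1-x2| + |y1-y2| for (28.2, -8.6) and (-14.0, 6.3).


|28.2-(-14)| + |(-8.6)-6.3| = 42.2 + 14.9 = 57.1

57.1


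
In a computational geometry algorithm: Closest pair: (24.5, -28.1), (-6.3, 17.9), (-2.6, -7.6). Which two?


d(P0,P1) = 55.3592, d(P0,P2) = 33.9803, d(P1,P2) = 25.767
Closest: P1 and P2

Closest pair: (-6.3, 17.9) and (-2.6, -7.6), distance = 25.767


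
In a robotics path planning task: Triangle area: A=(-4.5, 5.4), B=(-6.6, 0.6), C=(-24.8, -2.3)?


Area = |x_A(y_B-y_C) + x_B(y_C-y_A) + x_C(y_A-y_B)|/2
= |(-13.05) + 50.82 + (-119.04)|/2
= 81.27/2 = 40.635

40.635


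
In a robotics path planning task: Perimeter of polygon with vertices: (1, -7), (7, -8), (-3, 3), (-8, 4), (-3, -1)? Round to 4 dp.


Sides: (1, -7)->(7, -8): sqrt(37) = 6.082763, (7, -8)->(-3, 3): sqrt(221) = 14.866069, (-3, 3)->(-8, 4): sqrt(26) = 5.09902, (-8, 4)->(-3, -1): sqrt(50) = 7.071068, (-3, -1)->(1, -7): sqrt(52) = 7.211103
Sum = 40.330023
Perimeter = 40.33

40.33


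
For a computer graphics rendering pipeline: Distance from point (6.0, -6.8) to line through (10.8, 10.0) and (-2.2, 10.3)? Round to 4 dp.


|cross product| = 219.84
|line direction| = sqrt(169.09) = 13.0035
Distance = 219.84/sqrt(169.09) = 16.9063

16.9063


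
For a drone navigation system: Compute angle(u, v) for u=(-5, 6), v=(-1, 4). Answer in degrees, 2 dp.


u.v = 29, |u| = sqrt(61) = 7.8102, |v| = sqrt(17) = 4.1231
cos(theta) = u.v/(|u||v|) = 29/sqrt(1037) = 0.900552
theta = acos(0.900552) = 25.77 degrees

25.77 degrees


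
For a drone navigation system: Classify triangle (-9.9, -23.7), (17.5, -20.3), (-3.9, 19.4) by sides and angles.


Side lengths squared: AB^2=762.32, BC^2=2034.05, CA^2=1893.61
Sorted: [762.32, 1893.61, 2034.05]
By sides: Scalene, By angles: Acute

Scalene, Acute


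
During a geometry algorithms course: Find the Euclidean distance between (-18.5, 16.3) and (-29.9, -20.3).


dx=-11.4, dy=-36.6
d^2 = (-11.4)^2 + (-36.6)^2 = 1469.52
d = sqrt(1469.52) = 38.3343

38.3343


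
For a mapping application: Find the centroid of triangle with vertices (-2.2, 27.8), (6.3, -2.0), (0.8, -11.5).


Centroid = ((x_A+x_B+x_C)/3, (y_A+y_B+y_C)/3)
= (((-2.2)+6.3+0.8)/3, (27.8+(-2)+(-11.5))/3)
= (1.6333, 4.7667)

(1.6333, 4.7667)


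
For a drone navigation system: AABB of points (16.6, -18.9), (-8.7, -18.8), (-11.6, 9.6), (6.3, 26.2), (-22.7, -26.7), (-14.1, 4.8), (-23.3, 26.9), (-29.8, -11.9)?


x range: [-29.8, 16.6]
y range: [-26.7, 26.9]
Bounding box: (-29.8,-26.7) to (16.6,26.9)

(-29.8,-26.7) to (16.6,26.9)


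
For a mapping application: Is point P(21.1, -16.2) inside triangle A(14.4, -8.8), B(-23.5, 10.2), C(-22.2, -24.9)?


Cross products: AB x AP = 153.16, BC x BP = 1531.14, CA x CP = -378.71
All same sign? no

No, outside


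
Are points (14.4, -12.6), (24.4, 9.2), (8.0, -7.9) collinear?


Cross product: (24.4-14.4)*((-7.9)-(-12.6)) - (9.2-(-12.6))*(8-14.4)
= 186.52

No, not collinear


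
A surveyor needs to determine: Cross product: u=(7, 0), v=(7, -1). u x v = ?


u x v = u_x*v_y - u_y*v_x = 7*(-1) - 0*7
= (-7) - 0 = -7

-7


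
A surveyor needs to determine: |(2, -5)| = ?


|u| = sqrt(2^2 + (-5)^2) = sqrt(29) = 5.3852

5.3852


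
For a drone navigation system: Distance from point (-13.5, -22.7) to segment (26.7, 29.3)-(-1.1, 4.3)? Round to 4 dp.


Project P onto AB: t = 1 (clamped to [0,1])
Closest point on segment: (-1.1, 4.3)
Distance: 29.7113

29.7113


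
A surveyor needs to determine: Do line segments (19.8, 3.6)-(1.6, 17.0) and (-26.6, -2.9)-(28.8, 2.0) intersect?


Cross products: d1=132.74, d2=964.28, d3=740.06, d4=-91.48
d1*d2 < 0 and d3*d4 < 0? no

No, they don't intersect


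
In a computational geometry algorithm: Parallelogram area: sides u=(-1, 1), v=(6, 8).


|u x v| = |(-1)*8 - 1*6|
= |(-8) - 6| = 14

14


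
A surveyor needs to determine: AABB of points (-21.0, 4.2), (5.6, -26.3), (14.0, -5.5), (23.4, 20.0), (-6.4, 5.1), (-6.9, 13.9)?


x range: [-21, 23.4]
y range: [-26.3, 20]
Bounding box: (-21,-26.3) to (23.4,20)

(-21,-26.3) to (23.4,20)


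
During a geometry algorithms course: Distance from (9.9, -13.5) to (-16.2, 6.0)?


dx=-26.1, dy=19.5
d^2 = (-26.1)^2 + 19.5^2 = 1061.46
d = sqrt(1061.46) = 32.5801

32.5801


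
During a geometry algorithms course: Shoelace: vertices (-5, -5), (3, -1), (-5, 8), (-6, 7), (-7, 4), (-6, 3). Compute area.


Shoelace sum: ((-5)*(-1) - 3*(-5)) + (3*8 - (-5)*(-1)) + ((-5)*7 - (-6)*8) + ((-6)*4 - (-7)*7) + ((-7)*3 - (-6)*4) + ((-6)*(-5) - (-5)*3)
= 125
Area = |125|/2 = 62.5

62.5


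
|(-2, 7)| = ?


|u| = sqrt((-2)^2 + 7^2) = sqrt(53) = 7.2801

7.2801


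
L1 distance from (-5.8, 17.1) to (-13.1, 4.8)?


|(-5.8)-(-13.1)| + |17.1-4.8| = 7.3 + 12.3 = 19.6

19.6


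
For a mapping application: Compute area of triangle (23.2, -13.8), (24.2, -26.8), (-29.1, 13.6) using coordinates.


Area = |x_A(y_B-y_C) + x_B(y_C-y_A) + x_C(y_A-y_B)|/2
= |(-937.28) + 663.08 + (-378.3)|/2
= 652.5/2 = 326.25

326.25


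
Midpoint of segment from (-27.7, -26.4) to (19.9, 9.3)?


M = (((-27.7)+19.9)/2, ((-26.4)+9.3)/2)
= (-3.9, -8.55)

(-3.9, -8.55)


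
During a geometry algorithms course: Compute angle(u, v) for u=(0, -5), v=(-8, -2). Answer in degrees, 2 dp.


u.v = 10, |u| = sqrt(25) = 5, |v| = sqrt(68) = 8.2462
cos(theta) = u.v/(|u||v|) = 10/sqrt(1700) = 0.242536
theta = acos(0.242536) = 75.96 degrees

75.96 degrees


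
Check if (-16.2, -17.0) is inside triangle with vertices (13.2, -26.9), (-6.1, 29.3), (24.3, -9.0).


Cross products: AB x AP = 1461.21, BC x BP = -1794.35, CA x CP = -636.15
All same sign? no

No, outside


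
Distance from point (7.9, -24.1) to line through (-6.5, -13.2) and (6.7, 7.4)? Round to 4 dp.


|cross product| = 440.52
|line direction| = sqrt(598.6) = 24.4663
Distance = 440.52/sqrt(598.6) = 18.0052

18.0052


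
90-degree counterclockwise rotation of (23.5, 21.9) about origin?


90° CCW: (x,y) -> (-y, x)
(23.5,21.9) -> (-21.9, 23.5)

(-21.9, 23.5)


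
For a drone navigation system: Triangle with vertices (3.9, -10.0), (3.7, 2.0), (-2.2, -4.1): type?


Side lengths squared: AB^2=144.04, BC^2=72.02, CA^2=72.02
Sorted: [72.02, 72.02, 144.04]
By sides: Isosceles, By angles: Right

Isosceles, Right


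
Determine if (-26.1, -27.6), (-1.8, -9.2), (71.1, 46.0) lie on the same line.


Cross product: ((-1.8)-(-26.1))*(46-(-27.6)) - ((-9.2)-(-27.6))*(71.1-(-26.1))
= 0

Yes, collinear


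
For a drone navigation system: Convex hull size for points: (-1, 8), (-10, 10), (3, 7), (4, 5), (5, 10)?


Convex hull vertices (CCW): (-10, 10), (4, 5), (5, 10)
Count = 3

3


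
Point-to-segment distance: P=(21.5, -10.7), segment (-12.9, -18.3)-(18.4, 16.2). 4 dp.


Project P onto AB: t = 0.617 (clamped to [0,1])
Closest point on segment: (6.4131, 2.9876)
Distance: 20.3707

20.3707


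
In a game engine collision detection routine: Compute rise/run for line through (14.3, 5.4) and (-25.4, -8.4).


slope = (y2-y1)/(x2-x1) = ((-8.4)-5.4)/((-25.4)-14.3) = (-13.8)/(-39.7) = 0.3476

0.3476


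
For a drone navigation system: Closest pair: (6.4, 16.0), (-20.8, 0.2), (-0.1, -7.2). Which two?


d(P0,P1) = 31.456, d(P0,P2) = 24.0934, d(P1,P2) = 21.9829
Closest: P1 and P2

Closest pair: (-20.8, 0.2) and (-0.1, -7.2), distance = 21.9829


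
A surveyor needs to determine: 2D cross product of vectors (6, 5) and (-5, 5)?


u x v = u_x*v_y - u_y*v_x = 6*5 - 5*(-5)
= 30 - (-25) = 55

55


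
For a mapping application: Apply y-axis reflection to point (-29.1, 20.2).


Reflection over y-axis: (x,y) -> (-x,y)
(-29.1, 20.2) -> (29.1, 20.2)

(29.1, 20.2)


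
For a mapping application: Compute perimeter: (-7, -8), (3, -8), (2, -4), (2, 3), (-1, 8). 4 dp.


Sides: (-7, -8)->(3, -8): sqrt(100) = 10, (3, -8)->(2, -4): sqrt(17) = 4.123106, (2, -4)->(2, 3): sqrt(49) = 7, (2, 3)->(-1, 8): sqrt(34) = 5.830952, (-1, 8)->(-7, -8): sqrt(292) = 17.088007
Sum = 44.042065
Perimeter = 44.0421

44.0421


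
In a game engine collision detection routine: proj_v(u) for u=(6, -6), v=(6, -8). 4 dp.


u.v = 84, |v| = sqrt(100) = 10
Scalar projection = u.v / |v| = 84 / sqrt(100) = 8.4

8.4
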